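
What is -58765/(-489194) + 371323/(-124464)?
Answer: -87167428351/30443521008 ≈ -2.8633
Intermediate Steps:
-58765/(-489194) + 371323/(-124464) = -58765*(-1/489194) + 371323*(-1/124464) = 58765/489194 - 371323/124464 = -87167428351/30443521008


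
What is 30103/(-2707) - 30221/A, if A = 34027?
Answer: -1106123028/92111089 ≈ -12.009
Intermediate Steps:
30103/(-2707) - 30221/A = 30103/(-2707) - 30221/34027 = 30103*(-1/2707) - 30221*1/34027 = -30103/2707 - 30221/34027 = -1106123028/92111089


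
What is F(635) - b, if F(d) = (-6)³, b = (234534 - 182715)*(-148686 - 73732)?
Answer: 11525478126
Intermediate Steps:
b = -11525478342 (b = 51819*(-222418) = -11525478342)
F(d) = -216
F(635) - b = -216 - 1*(-11525478342) = -216 + 11525478342 = 11525478126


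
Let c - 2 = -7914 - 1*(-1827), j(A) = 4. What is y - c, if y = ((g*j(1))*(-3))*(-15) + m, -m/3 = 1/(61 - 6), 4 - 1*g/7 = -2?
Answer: 750472/55 ≈ 13645.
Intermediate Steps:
g = 42 (g = 28 - 7*(-2) = 28 + 14 = 42)
m = -3/55 (m = -3/(61 - 6) = -3/55 ≈ -0.054545)
c = -6085 (c = 2 + (-7914 - 1*(-1827)) = 2 + (-7914 + 1827) = 2 - 6087 = -6085)
y = 415797/55 (y = ((42*4)*(-3))*(-15) - 3/55 = (168*(-3))*(-15) - 3/55 = -504*(-15) - 3/55 = 7560 - 3/55 = 415797/55 ≈ 7559.9)
y - c = 415797/55 - 1*(-6085) = 415797/55 + 6085 = 750472/55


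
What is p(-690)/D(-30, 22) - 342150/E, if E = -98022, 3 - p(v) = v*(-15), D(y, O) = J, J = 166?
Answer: -159572789/2711942 ≈ -58.841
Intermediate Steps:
D(y, O) = 166
p(v) = 3 + 15*v (p(v) = 3 - v*(-15) = 3 - (-15)*v = 3 + 15*v)
p(-690)/D(-30, 22) - 342150/E = (3 + 15*(-690))/166 - 342150/(-98022) = (3 - 10350)*(1/166) - 342150*(-1/98022) = -10347*1/166 + 57025/16337 = -10347/166 + 57025/16337 = -159572789/2711942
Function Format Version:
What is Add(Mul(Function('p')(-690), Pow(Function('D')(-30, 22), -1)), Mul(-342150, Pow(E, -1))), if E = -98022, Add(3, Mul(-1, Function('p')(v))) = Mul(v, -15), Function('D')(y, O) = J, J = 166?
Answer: Rational(-159572789, 2711942) ≈ -58.841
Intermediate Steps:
Function('D')(y, O) = 166
Function('p')(v) = Add(3, Mul(15, v)) (Function('p')(v) = Add(3, Mul(-1, Mul(v, -15))) = Add(3, Mul(-1, Mul(-15, v))) = Add(3, Mul(15, v)))
Add(Mul(Function('p')(-690), Pow(Function('D')(-30, 22), -1)), Mul(-342150, Pow(E, -1))) = Add(Mul(Add(3, Mul(15, -690)), Pow(166, -1)), Mul(-342150, Pow(-98022, -1))) = Add(Mul(Add(3, -10350), Rational(1, 166)), Mul(-342150, Rational(-1, 98022))) = Add(Mul(-10347, Rational(1, 166)), Rational(57025, 16337)) = Add(Rational(-10347, 166), Rational(57025, 16337)) = Rational(-159572789, 2711942)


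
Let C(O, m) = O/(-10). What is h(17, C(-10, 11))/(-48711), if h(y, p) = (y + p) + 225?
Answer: -81/16237 ≈ -0.0049886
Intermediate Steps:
C(O, m) = -O/10 (C(O, m) = O*(-⅒) = -O/10)
h(y, p) = 225 + p + y (h(y, p) = (p + y) + 225 = 225 + p + y)
h(17, C(-10, 11))/(-48711) = (225 - ⅒*(-10) + 17)/(-48711) = (225 + 1 + 17)*(-1/48711) = 243*(-1/48711) = -81/16237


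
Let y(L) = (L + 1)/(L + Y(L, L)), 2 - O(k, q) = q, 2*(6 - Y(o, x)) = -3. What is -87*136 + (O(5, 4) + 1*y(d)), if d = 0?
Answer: -177508/15 ≈ -11834.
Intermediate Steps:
Y(o, x) = 15/2 (Y(o, x) = 6 - ½*(-3) = 6 + 3/2 = 15/2)
O(k, q) = 2 - q
y(L) = (1 + L)/(15/2 + L) (y(L) = (L + 1)/(L + 15/2) = (1 + L)/(15/2 + L))
-87*136 + (O(5, 4) + 1*y(d)) = -87*136 + ((2 - 1*4) + 1*(2*(1 + 0)/(15 + 2*0))) = -11832 + ((2 - 4) + 1*(2*1/(15 + 0))) = -11832 + (-2 + 1*(2*1/15)) = -11832 + (-2 + 1*(2*(1/15)*1)) = -11832 + (-2 + 1*(2/15)) = -11832 + (-2 + 2/15) = -11832 - 28/15 = -177508/15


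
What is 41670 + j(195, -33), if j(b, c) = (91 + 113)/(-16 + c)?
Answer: 2041626/49 ≈ 41666.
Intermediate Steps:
j(b, c) = 204/(-16 + c)
41670 + j(195, -33) = 41670 + 204/(-16 - 33) = 41670 + 204/(-49) = 41670 + 204*(-1/49) = 41670 - 204/49 = 2041626/49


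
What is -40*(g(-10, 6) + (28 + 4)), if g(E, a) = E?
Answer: -880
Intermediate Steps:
-40*(g(-10, 6) + (28 + 4)) = -40*(-10 + (28 + 4)) = -40*(-10 + 32) = -40*22 = -880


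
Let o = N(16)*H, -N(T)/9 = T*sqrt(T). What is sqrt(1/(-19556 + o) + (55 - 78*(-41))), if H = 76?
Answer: sqrt(3261898747835)/31666 ≈ 57.035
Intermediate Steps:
N(T) = -9*T**(3/2) (N(T) = -9*T*sqrt(T) = -9*T**(3/2))
o = -43776 (o = -9*16**(3/2)*76 = -9*64*76 = -576*76 = -43776)
sqrt(1/(-19556 + o) + (55 - 78*(-41))) = sqrt(1/(-19556 - 43776) + (55 - 78*(-41))) = sqrt(1/(-63332) + (55 + 3198)) = sqrt(-1/63332 + 3253) = sqrt(206018995/63332) = sqrt(3261898747835)/31666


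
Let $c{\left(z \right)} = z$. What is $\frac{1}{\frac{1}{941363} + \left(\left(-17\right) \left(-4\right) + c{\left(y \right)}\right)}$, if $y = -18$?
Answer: $\frac{941363}{47068151} \approx 0.02$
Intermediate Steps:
$\frac{1}{\frac{1}{941363} + \left(\left(-17\right) \left(-4\right) + c{\left(y \right)}\right)} = \frac{1}{\frac{1}{941363} - -50} = \frac{1}{\frac{1}{941363} + \left(68 - 18\right)} = \frac{1}{\frac{1}{941363} + 50} = \frac{1}{\frac{47068151}{941363}} = \frac{941363}{47068151}$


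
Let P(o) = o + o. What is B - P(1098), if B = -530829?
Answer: -533025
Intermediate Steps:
P(o) = 2*o
B - P(1098) = -530829 - 2*1098 = -530829 - 1*2196 = -530829 - 2196 = -533025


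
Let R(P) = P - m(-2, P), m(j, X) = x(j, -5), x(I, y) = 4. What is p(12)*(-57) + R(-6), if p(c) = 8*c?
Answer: -5482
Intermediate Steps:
m(j, X) = 4
R(P) = -4 + P (R(P) = P - 1*4 = P - 4 = -4 + P)
p(12)*(-57) + R(-6) = (8*12)*(-57) + (-4 - 6) = 96*(-57) - 10 = -5472 - 10 = -5482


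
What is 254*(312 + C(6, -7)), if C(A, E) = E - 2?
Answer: 76962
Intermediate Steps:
C(A, E) = -2 + E
254*(312 + C(6, -7)) = 254*(312 + (-2 - 7)) = 254*(312 - 9) = 254*303 = 76962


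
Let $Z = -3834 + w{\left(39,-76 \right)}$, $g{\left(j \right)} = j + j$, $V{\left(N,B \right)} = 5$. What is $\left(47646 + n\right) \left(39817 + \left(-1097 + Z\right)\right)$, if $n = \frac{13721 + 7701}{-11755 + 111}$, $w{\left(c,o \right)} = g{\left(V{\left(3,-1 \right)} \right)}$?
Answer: $\frac{4839801283848}{2911} \approx 1.6626 \cdot 10^{9}$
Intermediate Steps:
$g{\left(j \right)} = 2 j$
$w{\left(c,o \right)} = 10$ ($w{\left(c,o \right)} = 2 \cdot 5 = 10$)
$Z = -3824$ ($Z = -3834 + 10 = -3824$)
$n = - \frac{10711}{5822}$ ($n = \frac{21422}{-11644} = 21422 \left(- \frac{1}{11644}\right) = - \frac{10711}{5822} \approx -1.8397$)
$\left(47646 + n\right) \left(39817 + \left(-1097 + Z\right)\right) = \left(47646 - \frac{10711}{5822}\right) \left(39817 - 4921\right) = \frac{277384301 \left(39817 - 4921\right)}{5822} = \frac{277384301}{5822} \cdot 34896 = \frac{4839801283848}{2911}$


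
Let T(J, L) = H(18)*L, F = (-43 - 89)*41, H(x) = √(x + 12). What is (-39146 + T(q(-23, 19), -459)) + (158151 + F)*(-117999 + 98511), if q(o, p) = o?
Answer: -2976616778 - 459*√30 ≈ -2.9766e+9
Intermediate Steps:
H(x) = √(12 + x)
F = -5412 (F = -132*41 = -5412)
T(J, L) = L*√30 (T(J, L) = √(12 + 18)*L = √30*L = L*√30)
(-39146 + T(q(-23, 19), -459)) + (158151 + F)*(-117999 + 98511) = (-39146 - 459*√30) + (158151 - 5412)*(-117999 + 98511) = (-39146 - 459*√30) + 152739*(-19488) = (-39146 - 459*√30) - 2976577632 = -2976616778 - 459*√30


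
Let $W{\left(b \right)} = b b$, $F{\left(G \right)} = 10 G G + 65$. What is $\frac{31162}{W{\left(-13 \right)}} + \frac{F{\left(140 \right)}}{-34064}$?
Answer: $\frac{1028367383}{5756816} \approx 178.63$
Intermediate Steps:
$F{\left(G \right)} = 65 + 10 G^{2}$ ($F{\left(G \right)} = 10 G^{2} + 65 = 65 + 10 G^{2}$)
$W{\left(b \right)} = b^{2}$
$\frac{31162}{W{\left(-13 \right)}} + \frac{F{\left(140 \right)}}{-34064} = \frac{31162}{\left(-13\right)^{2}} + \frac{65 + 10 \cdot 140^{2}}{-34064} = \frac{31162}{169} + \left(65 + 10 \cdot 19600\right) \left(- \frac{1}{34064}\right) = 31162 \cdot \frac{1}{169} + \left(65 + 196000\right) \left(- \frac{1}{34064}\right) = \frac{31162}{169} + 196065 \left(- \frac{1}{34064}\right) = \frac{31162}{169} - \frac{196065}{34064} = \frac{1028367383}{5756816}$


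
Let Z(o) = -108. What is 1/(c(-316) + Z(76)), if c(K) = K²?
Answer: 1/99748 ≈ 1.0025e-5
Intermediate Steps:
1/(c(-316) + Z(76)) = 1/((-316)² - 108) = 1/(99856 - 108) = 1/99748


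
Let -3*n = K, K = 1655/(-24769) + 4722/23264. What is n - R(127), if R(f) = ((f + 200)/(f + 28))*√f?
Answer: -39228649/864339024 - 327*√127/155 ≈ -23.820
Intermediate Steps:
K = 39228649/288113008 (K = 1655*(-1/24769) + 4722*(1/23264) = -1655/24769 + 2361/11632 = 39228649/288113008 ≈ 0.13616)
R(f) = √f*(200 + f)/(28 + f) (R(f) = ((200 + f)/(28 + f))*√f = √f*(200 + f)/(28 + f))
n = -39228649/864339024 (n = -⅓*39228649/288113008 = -39228649/864339024 ≈ -0.045386)
n - R(127) = -39228649/864339024 - √127*(200 + 127)/(28 + 127) = -39228649/864339024 - √127*327/155 = -39228649/864339024 - 327*√127/155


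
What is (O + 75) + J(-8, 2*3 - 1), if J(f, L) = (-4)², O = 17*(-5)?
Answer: 6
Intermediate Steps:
O = -85
J(f, L) = 16
(O + 75) + J(-8, 2*3 - 1) = (-85 + 75) + 16 = -10 + 16 = 6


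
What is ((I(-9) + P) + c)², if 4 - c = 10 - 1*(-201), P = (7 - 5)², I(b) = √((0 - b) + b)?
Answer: 41209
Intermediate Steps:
I(b) = 0 (I(b) = √(-b + b) = √0 = 0)
P = 4 (P = 2² = 4)
c = -207 (c = 4 - (10 - 1*(-201)) = 4 - (10 + 201) = 4 - 1*211 = 4 - 211 = -207)
((I(-9) + P) + c)² = ((0 + 4) - 207)² = (4 - 207)² = (-203)² = 41209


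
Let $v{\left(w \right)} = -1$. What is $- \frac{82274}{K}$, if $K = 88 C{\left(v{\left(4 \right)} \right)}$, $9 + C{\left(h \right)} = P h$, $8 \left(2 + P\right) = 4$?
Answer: $\frac{41137}{330} \approx 124.66$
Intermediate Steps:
$P = - \frac{3}{2}$ ($P = -2 + \frac{1}{8} \cdot 4 = -2 + \frac{1}{2} = - \frac{3}{2} \approx -1.5$)
$C{\left(h \right)} = -9 - \frac{3 h}{2}$
$K = -660$ ($K = 88 \left(-9 - - \frac{3}{2}\right) = 88 \left(-9 + \frac{3}{2}\right) = 88 \left(- \frac{15}{2}\right) = -660$)
$- \frac{82274}{K} = - \frac{82274}{-660} = \left(-82274\right) \left(- \frac{1}{660}\right) = \frac{41137}{330}$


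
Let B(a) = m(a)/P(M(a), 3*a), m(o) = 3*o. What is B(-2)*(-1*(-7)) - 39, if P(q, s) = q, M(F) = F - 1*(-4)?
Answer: -60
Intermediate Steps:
M(F) = 4 + F (M(F) = F + 4 = 4 + F)
B(a) = 3*a/(4 + a) (B(a) = (3*a)/(4 + a) = 3*a/(4 + a))
B(-2)*(-1*(-7)) - 39 = (3*(-2)/(4 - 2))*(-1*(-7)) - 39 = (3*(-2)/2)*7 - 39 = (3*(-2)*(½))*7 - 39 = -3*7 - 39 = -21 - 39 = -60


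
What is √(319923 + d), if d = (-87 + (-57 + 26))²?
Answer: √333847 ≈ 577.79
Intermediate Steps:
d = 13924 (d = (-87 - 31)² = (-118)² = 13924)
√(319923 + d) = √(319923 + 13924) = √333847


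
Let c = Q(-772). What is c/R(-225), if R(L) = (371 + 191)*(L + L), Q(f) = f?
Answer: 193/63225 ≈ 0.0030526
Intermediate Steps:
c = -772
R(L) = 1124*L (R(L) = 562*(2*L) = 1124*L)
c/R(-225) = -772/(1124*(-225)) = -772/(-252900) = -772*(-1/252900) = 193/63225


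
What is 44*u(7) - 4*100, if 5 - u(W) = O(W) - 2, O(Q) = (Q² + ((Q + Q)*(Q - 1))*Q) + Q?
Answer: -28428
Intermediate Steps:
O(Q) = Q + Q² + 2*Q²*(-1 + Q) (O(Q) = (Q² + ((2*Q)*(-1 + Q))*Q) + Q = (Q² + (2*Q*(-1 + Q))*Q) + Q = (Q² + 2*Q²*(-1 + Q)) + Q = Q + Q² + 2*Q²*(-1 + Q))
u(W) = 7 - W*(1 - W + 2*W²) (u(W) = 5 - (W*(1 - W + 2*W²) - 2) = 5 - (-2 + W*(1 - W + 2*W²)) = 5 + (2 - W*(1 - W + 2*W²)) = 7 - W*(1 - W + 2*W²))
44*u(7) - 4*100 = 44*(7 - 1*7*(1 - 1*7 + 2*7²)) - 4*100 = 44*(7 - 1*7*(1 - 7 + 2*49)) - 400 = 44*(7 - 1*7*(1 - 7 + 98)) - 400 = 44*(7 - 1*7*92) - 400 = 44*(7 - 644) - 400 = 44*(-637) - 400 = -28028 - 400 = -28428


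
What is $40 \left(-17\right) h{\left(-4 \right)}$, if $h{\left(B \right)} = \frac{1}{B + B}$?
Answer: $85$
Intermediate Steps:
$h{\left(B \right)} = \frac{1}{2 B}$
$40 \left(-17\right) h{\left(-4 \right)} = 40 \left(-17\right) \frac{1}{2 \left(-4\right)} = - 680 \cdot \frac{1}{2} \left(- \frac{1}{4}\right) = \left(-680\right) \left(- \frac{1}{8}\right) = 85$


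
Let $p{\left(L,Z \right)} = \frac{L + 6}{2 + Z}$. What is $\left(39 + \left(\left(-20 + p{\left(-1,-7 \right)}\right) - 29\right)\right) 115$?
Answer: $-1265$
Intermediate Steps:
$p{\left(L,Z \right)} = \frac{6 + L}{2 + Z}$
$\left(39 + \left(\left(-20 + p{\left(-1,-7 \right)}\right) - 29\right)\right) 115 = \left(39 - \left(49 - \frac{6 - 1}{2 - 7}\right)\right) 115 = \left(39 - \left(49 - \frac{1}{-5} \cdot 5\right)\right) 115 = \left(39 - 50\right) 115 = \left(-11\right) 115 = -1265$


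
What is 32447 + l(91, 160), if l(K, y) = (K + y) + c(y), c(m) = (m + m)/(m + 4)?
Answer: 1340698/41 ≈ 32700.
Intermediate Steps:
c(m) = 2*m/(4 + m) (c(m) = (2*m)/(4 + m) = 2*m/(4 + m))
l(K, y) = K + y + 2*y/(4 + y) (l(K, y) = (K + y) + 2*y/(4 + y) = K + y + 2*y/(4 + y))
32447 + l(91, 160) = 32447 + (2*160 + (4 + 160)*(91 + 160))/(4 + 160) = 32447 + (320 + 164*251)/164 = 32447 + (320 + 41164)/164 = 32447 + (1/164)*41484 = 32447 + 10371/41 = 1340698/41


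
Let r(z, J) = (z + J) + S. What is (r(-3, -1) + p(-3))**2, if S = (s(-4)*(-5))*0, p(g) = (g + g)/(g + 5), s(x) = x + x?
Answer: 49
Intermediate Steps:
s(x) = 2*x
p(g) = 2*g/(5 + g) (p(g) = (2*g)/(5 + g) = 2*g/(5 + g))
S = 0 (S = ((2*(-4))*(-5))*0 = -8*(-5)*0 = 40*0 = 0)
r(z, J) = J + z (r(z, J) = (z + J) + 0 = (J + z) + 0 = J + z)
(r(-3, -1) + p(-3))**2 = ((-1 - 3) + 2*(-3)/(5 - 3))**2 = (-4 + 2*(-3)/2)**2 = (-4 + 2*(-3)*(1/2))**2 = (-4 - 3)**2 = (-7)**2 = 49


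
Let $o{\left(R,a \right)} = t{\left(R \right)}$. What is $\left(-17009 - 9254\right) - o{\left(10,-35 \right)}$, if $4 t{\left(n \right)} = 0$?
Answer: $-26263$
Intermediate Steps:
$t{\left(n \right)} = 0$ ($t{\left(n \right)} = \frac{1}{4} \cdot 0 = 0$)
$o{\left(R,a \right)} = 0$
$\left(-17009 - 9254\right) - o{\left(10,-35 \right)} = \left(-17009 - 9254\right) - 0 = -26263 + 0 = -26263$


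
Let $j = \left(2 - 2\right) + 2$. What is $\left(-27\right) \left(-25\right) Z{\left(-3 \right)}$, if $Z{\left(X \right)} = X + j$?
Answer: $-675$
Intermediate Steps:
$j = 2$ ($j = 0 + 2 = 2$)
$Z{\left(X \right)} = 2 + X$ ($Z{\left(X \right)} = X + 2 = 2 + X$)
$\left(-27\right) \left(-25\right) Z{\left(-3 \right)} = \left(-27\right) \left(-25\right) \left(2 - 3\right) = 675 \left(-1\right) = -675$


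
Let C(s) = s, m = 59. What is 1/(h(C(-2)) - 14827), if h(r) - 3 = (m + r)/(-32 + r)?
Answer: -34/504073 ≈ -6.7451e-5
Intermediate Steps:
h(r) = 3 + (59 + r)/(-32 + r)
1/(h(C(-2)) - 14827) = 1/((-37 + 4*(-2))/(-32 - 2) - 14827) = 1/((-37 - 8)/(-34) - 14827) = 1/(-1/34*(-45) - 14827) = 1/(45/34 - 14827) = 1/(-504073/34) = -34/504073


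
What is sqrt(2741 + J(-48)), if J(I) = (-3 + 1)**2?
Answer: 3*sqrt(305) ≈ 52.393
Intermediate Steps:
J(I) = 4 (J(I) = (-2)**2 = 4)
sqrt(2741 + J(-48)) = sqrt(2741 + 4) = sqrt(2745) = 3*sqrt(305)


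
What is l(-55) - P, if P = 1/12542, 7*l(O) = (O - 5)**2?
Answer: 45151193/87794 ≈ 514.29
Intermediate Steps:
l(O) = (-5 + O)**2/7 (l(O) = (O - 5)**2/7 = (-5 + O)**2/7)
P = 1/12542 ≈ 7.9732e-5
l(-55) - P = (-5 - 55)**2/7 - 1*1/12542 = (1/7)*(-60)**2 - 1/12542 = (1/7)*3600 - 1/12542 = 3600/7 - 1/12542 = 45151193/87794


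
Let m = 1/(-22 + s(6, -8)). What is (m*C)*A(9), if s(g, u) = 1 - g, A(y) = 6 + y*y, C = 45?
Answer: -145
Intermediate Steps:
A(y) = 6 + y²
m = -1/27 (m = 1/(-22 + (1 - 1*6)) = 1/(-22 + (1 - 6)) = 1/(-22 - 5) = 1/(-27) = -1/27 ≈ -0.037037)
(m*C)*A(9) = (-1/27*45)*(6 + 9²) = -5*(6 + 81)/3 = -5/3*87 = -145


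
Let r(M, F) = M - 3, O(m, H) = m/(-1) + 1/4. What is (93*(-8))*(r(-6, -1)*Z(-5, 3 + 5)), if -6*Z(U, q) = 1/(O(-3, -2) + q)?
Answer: -496/5 ≈ -99.200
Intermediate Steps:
O(m, H) = ¼ - m (O(m, H) = m*(-1) + 1*(¼) = -m + ¼ = ¼ - m)
r(M, F) = -3 + M
Z(U, q) = -1/(6*(13/4 + q)) (Z(U, q) = -1/(6*((¼ - 1*(-3)) + q)) = -1/(6*((¼ + 3) + q)) = -1/(6*(13/4 + q)))
(93*(-8))*(r(-6, -1)*Z(-5, 3 + 5)) = (93*(-8))*((-3 - 6)*(-2/(39 + 12*(3 + 5)))) = -(-6696)*(-2/(39 + 12*8)) = -(-6696)*(-2/(39 + 96)) = -(-6696)*(-2/135) = -(-6696)*(-2*1/135) = -(-6696)*(-2)/135 = -744*2/15 = -496/5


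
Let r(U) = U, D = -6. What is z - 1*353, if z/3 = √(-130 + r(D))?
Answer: -353 + 6*I*√34 ≈ -353.0 + 34.986*I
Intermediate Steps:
z = 6*I*√34 (z = 3*√(-130 - 6) = 3*√(-136) = 3*(2*I*√34) = 6*I*√34 ≈ 34.986*I)
z - 1*353 = 6*I*√34 - 1*353 = 6*I*√34 - 353 = -353 + 6*I*√34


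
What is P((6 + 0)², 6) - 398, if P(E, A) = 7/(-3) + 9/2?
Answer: -2375/6 ≈ -395.83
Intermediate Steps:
P(E, A) = 13/6 (P(E, A) = 7*(-⅓) + 9*(½) = -7/3 + 9/2 = 13/6)
P((6 + 0)², 6) - 398 = 13/6 - 398 = -2375/6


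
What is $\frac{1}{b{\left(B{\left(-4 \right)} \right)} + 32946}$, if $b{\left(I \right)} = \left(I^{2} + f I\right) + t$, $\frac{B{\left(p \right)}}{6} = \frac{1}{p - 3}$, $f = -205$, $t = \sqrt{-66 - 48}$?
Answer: $\frac{13254500}{439021545619} - \frac{2401 i \sqrt{114}}{2634129273714} \approx 3.0191 \cdot 10^{-5} - 9.7321 \cdot 10^{-9} i$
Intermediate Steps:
$t = i \sqrt{114}$ ($t = \sqrt{-114} = i \sqrt{114} \approx 10.677 i$)
$B{\left(p \right)} = \frac{6}{-3 + p}$ ($B{\left(p \right)} = \frac{6}{p - 3} = \frac{6}{-3 + p}$)
$b{\left(I \right)} = I^{2} - 205 I + i \sqrt{114}$ ($b{\left(I \right)} = \left(I^{2} - 205 I\right) + i \sqrt{114} = I^{2} - 205 I + i \sqrt{114}$)
$\frac{1}{b{\left(B{\left(-4 \right)} \right)} + 32946} = \frac{1}{\left(\left(\frac{6}{-3 - 4}\right)^{2} - 205 \frac{6}{-3 - 4} + i \sqrt{114}\right) + 32946} = \frac{1}{\left(\left(\frac{6}{-7}\right)^{2} - 205 \frac{6}{-7} + i \sqrt{114}\right) + 32946} = \frac{1}{\left(\left(6 \left(- \frac{1}{7}\right)\right)^{2} - 205 \cdot 6 \left(- \frac{1}{7}\right) + i \sqrt{114}\right) + 32946} = \frac{1}{\left(\left(- \frac{6}{7}\right)^{2} - - \frac{1230}{7} + i \sqrt{114}\right) + 32946} = \frac{1}{\left(\frac{36}{49} + \frac{1230}{7} + i \sqrt{114}\right) + 32946} = \frac{1}{\left(\frac{8646}{49} + i \sqrt{114}\right) + 32946} = \frac{1}{\frac{1623000}{49} + i \sqrt{114}}$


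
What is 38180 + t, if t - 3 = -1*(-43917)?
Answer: 82100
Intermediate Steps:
t = 43920 (t = 3 - 1*(-43917) = 3 + 43917 = 43920)
38180 + t = 38180 + 43920 = 82100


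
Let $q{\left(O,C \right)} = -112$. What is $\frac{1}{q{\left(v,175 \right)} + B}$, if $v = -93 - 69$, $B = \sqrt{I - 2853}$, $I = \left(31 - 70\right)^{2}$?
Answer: $- \frac{28}{3469} - \frac{3 i \sqrt{37}}{6938} \approx -0.0080715 - 0.0026302 i$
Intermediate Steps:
$I = 1521$ ($I = \left(-39\right)^{2} = 1521$)
$B = 6 i \sqrt{37}$ ($B = \sqrt{1521 - 2853} = \sqrt{-1332} = 6 i \sqrt{37} \approx 36.497 i$)
$v = -162$ ($v = -93 - 69 = -162$)
$\frac{1}{q{\left(v,175 \right)} + B} = \frac{1}{-112 + 6 i \sqrt{37}}$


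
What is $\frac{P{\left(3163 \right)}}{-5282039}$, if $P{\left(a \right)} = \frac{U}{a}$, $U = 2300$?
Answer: $- \frac{2300}{16707089357} \approx -1.3767 \cdot 10^{-7}$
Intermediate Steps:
$P{\left(a \right)} = \frac{2300}{a}$
$\frac{P{\left(3163 \right)}}{-5282039} = \frac{2300 \cdot \frac{1}{3163}}{-5282039} = 2300 \cdot \frac{1}{3163} \left(- \frac{1}{5282039}\right) = \frac{2300}{3163} \left(- \frac{1}{5282039}\right) = - \frac{2300}{16707089357}$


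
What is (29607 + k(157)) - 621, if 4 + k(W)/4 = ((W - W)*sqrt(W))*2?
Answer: 28970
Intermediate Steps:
k(W) = -16 (k(W) = -16 + 4*(((W - W)*sqrt(W))*2) = -16 + 4*((0*sqrt(W))*2) = -16 + 4*(0*2) = -16 + 4*0 = -16 + 0 = -16)
(29607 + k(157)) - 621 = (29607 - 16) - 621 = 29591 - 621 = 28970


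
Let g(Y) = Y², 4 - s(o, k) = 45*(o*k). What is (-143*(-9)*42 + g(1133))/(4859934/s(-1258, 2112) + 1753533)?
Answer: 79970493254366/104826489242313 ≈ 0.76288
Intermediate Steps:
s(o, k) = 4 - 45*k*o (s(o, k) = 4 - 45*o*k = 4 - 45*k*o)
(-143*(-9)*42 + g(1133))/(4859934/s(-1258, 2112) + 1753533) = (-143*(-9)*42 + 1133²)/(4859934/(4 - 45*2112*(-1258)) + 1753533) = (1287*42 + 1283689)/(4859934/(4 + 119560320) + 1753533) = (54054 + 1283689)/(4859934/119560324 + 1753533) = 1337743/(4859934*(1/119560324) + 1753533) = 1337743/(2429967/59780162 + 1753533) = 1337743/(104826489242313/59780162) = 1337743*(59780162/104826489242313) = 79970493254366/104826489242313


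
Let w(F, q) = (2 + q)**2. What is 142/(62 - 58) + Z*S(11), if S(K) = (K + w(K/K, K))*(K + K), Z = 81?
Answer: 641591/2 ≈ 3.2080e+5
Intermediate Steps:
S(K) = 2*K*(K + (2 + K)**2) (S(K) = (K + (2 + K)**2)*(K + K) = (K + (2 + K)**2)*(2*K) = 2*K*(K + (2 + K)**2))
142/(62 - 58) + Z*S(11) = 142/(62 - 58) + 81*(2*11*(11 + (2 + 11)**2)) = 142/4 + 81*(2*11*(11 + 13**2)) = 142*(1/4) + 81*(2*11*(11 + 169)) = 71/2 + 81*(2*11*180) = 71/2 + 81*3960 = 71/2 + 320760 = 641591/2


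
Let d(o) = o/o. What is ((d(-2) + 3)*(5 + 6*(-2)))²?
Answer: 784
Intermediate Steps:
d(o) = 1
((d(-2) + 3)*(5 + 6*(-2)))² = ((1 + 3)*(5 + 6*(-2)))² = (4*(5 - 12))² = (4*(-7))² = (-28)² = 784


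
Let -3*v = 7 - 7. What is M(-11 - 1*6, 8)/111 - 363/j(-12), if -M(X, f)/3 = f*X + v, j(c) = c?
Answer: 5021/148 ≈ 33.926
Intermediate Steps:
v = 0 (v = -(7 - 7)/3 = -⅓*0 = 0)
M(X, f) = -3*X*f (M(X, f) = -3*(f*X + 0) = -3*(X*f + 0) = -3*X*f)
M(-11 - 1*6, 8)/111 - 363/j(-12) = -3*(-11 - 1*6)*8/111 - 363/(-12) = -3*(-11 - 6)*8*(1/111) - 363*(-1/12) = -3*(-17)*8*(1/111) + 121/4 = 408*(1/111) + 121/4 = 136/37 + 121/4 = 5021/148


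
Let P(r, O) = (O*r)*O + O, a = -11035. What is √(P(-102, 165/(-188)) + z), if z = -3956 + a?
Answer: I*√532649874/188 ≈ 122.76*I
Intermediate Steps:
P(r, O) = O + r*O² (P(r, O) = r*O² + O = O + r*O²)
z = -14991 (z = -3956 - 11035 = -14991)
√(P(-102, 165/(-188)) + z) = √((165/(-188))*(1 + (165/(-188))*(-102)) - 14991) = √((165*(-1/188))*(1 + (165*(-1/188))*(-102)) - 14991) = √(-165*(1 - 165/188*(-102))/188 - 14991) = √(-165*(1 + 8415/94)/188 - 14991) = √(-165/188*8509/94 - 14991) = √(-1403985/17672 - 14991) = √(-266324937/17672) = I*√532649874/188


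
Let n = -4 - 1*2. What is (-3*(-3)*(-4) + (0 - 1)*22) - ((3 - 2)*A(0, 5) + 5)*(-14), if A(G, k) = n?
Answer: -72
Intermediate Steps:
n = -6 (n = -4 - 2 = -6)
A(G, k) = -6
(-3*(-3)*(-4) + (0 - 1)*22) - ((3 - 2)*A(0, 5) + 5)*(-14) = (-3*(-3)*(-4) + (0 - 1)*22) - ((3 - 2)*(-6) + 5)*(-14) = (9*(-4) - 1*22) - (1*(-6) + 5)*(-14) = (-36 - 22) - (-6 + 5)*(-14) = -58 - (-1)*(-14) = -58 - 1*14 = -58 - 14 = -72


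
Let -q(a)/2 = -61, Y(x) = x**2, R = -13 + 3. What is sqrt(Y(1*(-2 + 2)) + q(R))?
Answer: sqrt(122) ≈ 11.045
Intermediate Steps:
R = -10
q(a) = 122 (q(a) = -2*(-61) = 122)
sqrt(Y(1*(-2 + 2)) + q(R)) = sqrt((1*(-2 + 2))**2 + 122) = sqrt((1*0)**2 + 122) = sqrt(0**2 + 122) = sqrt(0 + 122) = sqrt(122)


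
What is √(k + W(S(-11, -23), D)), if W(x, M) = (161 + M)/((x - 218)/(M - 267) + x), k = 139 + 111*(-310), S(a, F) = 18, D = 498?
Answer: I*√536278875662/3958 ≈ 185.02*I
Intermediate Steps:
k = -34271 (k = 139 - 34410 = -34271)
W(x, M) = (161 + M)/(x + (-218 + x)/(-267 + M)) (W(x, M) = (161 + M)/((-218 + x)/(-267 + M) + x) = (161 + M)/(x + (-218 + x)/(-267 + M)))
√(k + W(S(-11, -23), D)) = √(-34271 + (42987 - 1*498² + 106*498)/(218 + 266*18 - 1*498*18)) = √(-34271 + (42987 - 1*248004 + 52788)/(218 + 4788 - 8964)) = √(-34271 + (42987 - 248004 + 52788)/(-3958)) = √(-34271 - 1/3958*(-152229)) = √(-34271 + 152229/3958) = √(-135492389/3958) = I*√536278875662/3958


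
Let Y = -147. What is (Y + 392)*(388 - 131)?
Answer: 62965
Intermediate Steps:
(Y + 392)*(388 - 131) = (-147 + 392)*(388 - 131) = 245*257 = 62965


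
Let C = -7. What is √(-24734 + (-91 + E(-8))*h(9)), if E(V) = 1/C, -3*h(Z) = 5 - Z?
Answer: I*√10961286/21 ≈ 157.66*I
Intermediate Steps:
h(Z) = -5/3 + Z/3 (h(Z) = -(5 - Z)/3 = -5/3 + Z/3)
E(V) = -⅐ (E(V) = 1/(-7) = -⅐)
√(-24734 + (-91 + E(-8))*h(9)) = √(-24734 + (-91 - ⅐)*(-5/3 + (⅓)*9)) = √(-24734 - 638*(-5/3 + 3)/7) = √(-24734 - 638/7*4/3) = √(-24734 - 2552/21) = √(-521966/21) = I*√10961286/21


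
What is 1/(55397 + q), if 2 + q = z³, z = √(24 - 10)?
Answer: 55395/3068603281 - 14*√14/3068603281 ≈ 1.8035e-5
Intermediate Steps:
z = √14 ≈ 3.7417
q = -2 + 14*√14 (q = -2 + (√14)³ = -2 + 14*√14 ≈ 50.383)
1/(55397 + q) = 1/(55397 + (-2 + 14*√14)) = 1/(55395 + 14*√14)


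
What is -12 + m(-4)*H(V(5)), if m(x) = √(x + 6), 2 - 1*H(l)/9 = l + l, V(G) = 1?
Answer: -12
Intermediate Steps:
H(l) = 18 - 18*l (H(l) = 18 - 9*(l + l) = 18 - 18*l)
m(x) = √(6 + x)
-12 + m(-4)*H(V(5)) = -12 + √(6 - 4)*(18 - 18*1) = -12 + √2*(18 - 18) = -12 + √2*0 = -12 + 0 = -12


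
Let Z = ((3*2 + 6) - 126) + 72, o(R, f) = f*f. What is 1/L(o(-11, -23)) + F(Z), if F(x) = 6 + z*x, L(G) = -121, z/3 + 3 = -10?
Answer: 198923/121 ≈ 1644.0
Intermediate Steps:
z = -39 (z = -9 + 3*(-10) = -9 - 30 = -39)
o(R, f) = f²
Z = -42 (Z = ((6 + 6) - 126) + 72 = (12 - 126) + 72 = -114 + 72 = -42)
F(x) = 6 - 39*x
1/L(o(-11, -23)) + F(Z) = 1/(-121) + (6 - 39*(-42)) = -1/121 + (6 + 1638) = -1/121 + 1644 = 198923/121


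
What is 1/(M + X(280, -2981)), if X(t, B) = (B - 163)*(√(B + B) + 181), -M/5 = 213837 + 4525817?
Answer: I/(2*(-12133667*I + 1572*√5962)) ≈ -4.1204e-8 + 4.1218e-10*I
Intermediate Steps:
M = -23698270 (M = -5*(213837 + 4525817) = -5*4739654 = -23698270)
X(t, B) = (-163 + B)*(181 + √2*√B) (X(t, B) = (-163 + B)*(√(2*B) + 181) = (-163 + B)*(√2*√B + 181) = (-163 + B)*(181 + √2*√B))
1/(M + X(280, -2981)) = 1/(-23698270 + (-29503 + 181*(-2981) + √2*(-2981)^(3/2) - 163*√2*√(-2981))) = 1/(-23698270 + (-29503 - 539561 + √2*(-2981*I*√2981) - 163*√2*I*√2981)) = 1/(-23698270 + (-29503 - 539561 - 2981*I*√5962 - 163*I*√5962)) = 1/(-23698270 + (-569064 - 3144*I*√5962)) = 1/(-24267334 - 3144*I*√5962)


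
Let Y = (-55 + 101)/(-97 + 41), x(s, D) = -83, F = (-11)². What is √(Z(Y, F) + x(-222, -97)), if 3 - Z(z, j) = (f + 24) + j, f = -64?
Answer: I*√161 ≈ 12.689*I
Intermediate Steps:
F = 121
Y = -23/28 (Y = 46/(-56) = 46*(-1/56) = -23/28 ≈ -0.82143)
Z(z, j) = 43 - j (Z(z, j) = 3 - ((-64 + 24) + j) = 3 - (-40 + j) = 3 + (40 - j) = 43 - j)
√(Z(Y, F) + x(-222, -97)) = √((43 - 1*121) - 83) = √((43 - 121) - 83) = √(-78 - 83) = √(-161) = I*√161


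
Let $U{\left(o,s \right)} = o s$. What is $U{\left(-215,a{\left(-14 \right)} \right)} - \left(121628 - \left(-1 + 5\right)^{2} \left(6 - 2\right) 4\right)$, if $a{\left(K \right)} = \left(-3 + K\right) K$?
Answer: $-172542$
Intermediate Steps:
$a{\left(K \right)} = K \left(-3 + K\right)$
$U{\left(-215,a{\left(-14 \right)} \right)} - \left(121628 - \left(-1 + 5\right)^{2} \left(6 - 2\right) 4\right) = - 215 \left(- 14 \left(-3 - 14\right)\right) - \left(121628 - \left(-1 + 5\right)^{2} \left(6 - 2\right) 4\right) = - 215 \left(\left(-14\right) \left(-17\right)\right) - \left(121628 - 4^{2} \cdot 4 \cdot 4\right) = \left(-215\right) 238 + \left(\left(-90 + 16 \cdot 16\right) - 121538\right) = -51170 + \left(\left(-90 + 256\right) - 121538\right) = -51170 + \left(166 - 121538\right) = -51170 - 121372 = -172542$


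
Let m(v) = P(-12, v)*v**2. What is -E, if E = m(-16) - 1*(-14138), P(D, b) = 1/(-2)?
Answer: -14010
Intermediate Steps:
P(D, b) = -1/2
m(v) = -v**2/2
E = 14010 (E = -1/2*(-16)**2 - 1*(-14138) = -1/2*256 + 14138 = -128 + 14138 = 14010)
-E = -1*14010 = -14010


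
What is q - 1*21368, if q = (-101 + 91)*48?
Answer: -21848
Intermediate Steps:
q = -480 (q = -10*48 = -480)
q - 1*21368 = -480 - 1*21368 = -480 - 21368 = -21848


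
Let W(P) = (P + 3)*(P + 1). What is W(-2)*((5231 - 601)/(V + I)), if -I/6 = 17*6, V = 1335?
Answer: -4630/723 ≈ -6.4039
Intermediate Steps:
I = -612 (I = -102*6 = -6*102 = -612)
W(P) = (1 + P)*(3 + P) (W(P) = (3 + P)*(1 + P) = (1 + P)*(3 + P))
W(-2)*((5231 - 601)/(V + I)) = (3 + (-2)² + 4*(-2))*((5231 - 601)/(1335 - 612)) = (3 + 4 - 8)*(4630/723) = -4630/723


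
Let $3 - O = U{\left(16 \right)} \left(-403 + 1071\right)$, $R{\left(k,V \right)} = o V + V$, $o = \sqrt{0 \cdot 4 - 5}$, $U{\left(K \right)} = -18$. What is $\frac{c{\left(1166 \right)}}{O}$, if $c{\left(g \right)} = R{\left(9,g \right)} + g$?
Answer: $\frac{2332}{12027} + \frac{1166 i \sqrt{5}}{12027} \approx 0.1939 + 0.21678 i$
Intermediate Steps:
$o = i \sqrt{5}$ ($o = \sqrt{0 - 5} = \sqrt{-5} = i \sqrt{5} \approx 2.2361 i$)
$R{\left(k,V \right)} = V + i V \sqrt{5}$ ($R{\left(k,V \right)} = i \sqrt{5} V + V = i V \sqrt{5} + V = V + i V \sqrt{5}$)
$c{\left(g \right)} = g + g \left(1 + i \sqrt{5}\right)$ ($c{\left(g \right)} = g \left(1 + i \sqrt{5}\right) + g = g + g \left(1 + i \sqrt{5}\right)$)
$O = 12027$ ($O = 3 - - 18 \left(-403 + 1071\right) = 3 - \left(-18\right) 668 = 3 - -12024 = 3 + 12024 = 12027$)
$\frac{c{\left(1166 \right)}}{O} = \frac{1166 \left(2 + i \sqrt{5}\right)}{12027} = \left(2332 + 1166 i \sqrt{5}\right) \frac{1}{12027} = \frac{2332}{12027} + \frac{1166 i \sqrt{5}}{12027}$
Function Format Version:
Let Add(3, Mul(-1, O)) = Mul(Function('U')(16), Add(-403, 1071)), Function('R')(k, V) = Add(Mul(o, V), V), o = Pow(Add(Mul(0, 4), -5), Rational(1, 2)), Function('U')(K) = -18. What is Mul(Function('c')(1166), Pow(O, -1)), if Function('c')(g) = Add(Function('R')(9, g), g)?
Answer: Add(Rational(2332, 12027), Mul(Rational(1166, 12027), I, Pow(5, Rational(1, 2)))) ≈ Add(0.19390, Mul(0.21678, I))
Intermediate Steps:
o = Mul(I, Pow(5, Rational(1, 2))) (o = Pow(Add(0, -5), Rational(1, 2)) = Pow(-5, Rational(1, 2)) = Mul(I, Pow(5, Rational(1, 2))) ≈ Mul(2.2361, I))
Function('R')(k, V) = Add(V, Mul(I, V, Pow(5, Rational(1, 2)))) (Function('R')(k, V) = Add(Mul(Mul(I, Pow(5, Rational(1, 2))), V), V) = Add(Mul(I, V, Pow(5, Rational(1, 2))), V) = Add(V, Mul(I, V, Pow(5, Rational(1, 2)))))
Function('c')(g) = Add(g, Mul(g, Add(1, Mul(I, Pow(5, Rational(1, 2)))))) (Function('c')(g) = Add(Mul(g, Add(1, Mul(I, Pow(5, Rational(1, 2))))), g) = Add(g, Mul(g, Add(1, Mul(I, Pow(5, Rational(1, 2)))))))
O = 12027 (O = Add(3, Mul(-1, Mul(-18, Add(-403, 1071)))) = Add(3, Mul(-1, Mul(-18, 668))) = Add(3, Mul(-1, -12024)) = Add(3, 12024) = 12027)
Mul(Function('c')(1166), Pow(O, -1)) = Mul(Mul(1166, Add(2, Mul(I, Pow(5, Rational(1, 2))))), Pow(12027, -1)) = Mul(Add(2332, Mul(1166, I, Pow(5, Rational(1, 2)))), Rational(1, 12027)) = Add(Rational(2332, 12027), Mul(Rational(1166, 12027), I, Pow(5, Rational(1, 2))))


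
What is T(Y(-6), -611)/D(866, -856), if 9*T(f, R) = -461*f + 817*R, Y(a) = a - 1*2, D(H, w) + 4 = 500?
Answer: -495499/4464 ≈ -111.00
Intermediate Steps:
D(H, w) = 496 (D(H, w) = -4 + 500 = 496)
Y(a) = -2 + a (Y(a) = a - 2 = -2 + a)
T(f, R) = -461*f/9 + 817*R/9 (T(f, R) = (-461*f + 817*R)/9 = -461*f/9 + 817*R/9)
T(Y(-6), -611)/D(866, -856) = (-461*(-2 - 6)/9 + (817/9)*(-611))/496 = (-461/9*(-8) - 499187/9)*(1/496) = (3688/9 - 499187/9)*(1/496) = -495499/9*1/496 = -495499/4464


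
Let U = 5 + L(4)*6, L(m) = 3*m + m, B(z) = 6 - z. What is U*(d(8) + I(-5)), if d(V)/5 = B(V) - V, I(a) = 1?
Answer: -4949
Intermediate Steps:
L(m) = 4*m
U = 101 (U = 5 + (4*4)*6 = 5 + 16*6 = 5 + 96 = 101)
d(V) = 30 - 10*V (d(V) = 5*((6 - V) - V) = 5*(6 - 2*V) = 30 - 10*V)
U*(d(8) + I(-5)) = 101*((30 - 10*8) + 1) = 101*((30 - 80) + 1) = 101*(-50 + 1) = 101*(-49) = -4949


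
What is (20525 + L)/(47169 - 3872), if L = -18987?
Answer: 1538/43297 ≈ 0.035522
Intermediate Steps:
(20525 + L)/(47169 - 3872) = (20525 - 18987)/(47169 - 3872) = 1538/43297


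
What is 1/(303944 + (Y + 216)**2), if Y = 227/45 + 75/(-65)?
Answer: 342225/120564455896 ≈ 2.8385e-6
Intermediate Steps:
Y = 2276/585 (Y = 227*(1/45) + 75*(-1/65) = 227/45 - 15/13 = 2276/585 ≈ 3.8906)
1/(303944 + (Y + 216)**2) = 1/(303944 + (2276/585 + 216)**2) = 1/(303944 + (128636/585)**2) = 1/(303944 + 16547220496/342225) = 1/(120564455896/342225) = 342225/120564455896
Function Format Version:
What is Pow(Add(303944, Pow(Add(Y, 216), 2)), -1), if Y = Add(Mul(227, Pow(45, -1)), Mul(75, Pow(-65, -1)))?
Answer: Rational(342225, 120564455896) ≈ 2.8385e-6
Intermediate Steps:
Y = Rational(2276, 585) (Y = Add(Mul(227, Rational(1, 45)), Mul(75, Rational(-1, 65))) = Add(Rational(227, 45), Rational(-15, 13)) = Rational(2276, 585) ≈ 3.8906)
Pow(Add(303944, Pow(Add(Y, 216), 2)), -1) = Pow(Add(303944, Pow(Add(Rational(2276, 585), 216), 2)), -1) = Pow(Add(303944, Pow(Rational(128636, 585), 2)), -1) = Pow(Add(303944, Rational(16547220496, 342225)), -1) = Pow(Rational(120564455896, 342225), -1) = Rational(342225, 120564455896)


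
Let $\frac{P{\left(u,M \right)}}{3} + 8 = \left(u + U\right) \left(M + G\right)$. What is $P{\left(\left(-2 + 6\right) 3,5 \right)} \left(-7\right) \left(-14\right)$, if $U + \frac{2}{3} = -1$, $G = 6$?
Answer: $31066$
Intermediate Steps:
$U = - \frac{5}{3}$ ($U = - \frac{2}{3} - 1 = - \frac{5}{3} \approx -1.6667$)
$P{\left(u,M \right)} = -24 + 3 \left(6 + M\right) \left(- \frac{5}{3} + u\right)$ ($P{\left(u,M \right)} = -24 + 3 \left(u - \frac{5}{3}\right) \left(M + 6\right) = -24 + 3 \left(- \frac{5}{3} + u\right) \left(6 + M\right) = -24 + 3 \left(6 + M\right) \left(- \frac{5}{3} + u\right)$)
$P{\left(\left(-2 + 6\right) 3,5 \right)} \left(-7\right) \left(-14\right) = \left(-54 - 25 + 18 \left(-2 + 6\right) 3 + 3 \cdot 5 \left(-2 + 6\right) 3\right) \left(-7\right) \left(-14\right) = \left(-54 - 25 + 18 \cdot 4 \cdot 3 + 3 \cdot 5 \cdot 4 \cdot 3\right) \left(-7\right) \left(-14\right) = \left(-54 - 25 + 18 \cdot 12 + 3 \cdot 5 \cdot 12\right) \left(-7\right) \left(-14\right) = \left(-54 - 25 + 216 + 180\right) \left(-7\right) \left(-14\right) = 317 \left(-7\right) \left(-14\right) = \left(-2219\right) \left(-14\right) = 31066$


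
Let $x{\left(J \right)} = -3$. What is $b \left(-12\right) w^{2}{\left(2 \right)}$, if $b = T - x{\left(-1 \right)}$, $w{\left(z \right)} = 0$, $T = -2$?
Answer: $0$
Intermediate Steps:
$b = 1$ ($b = -2 - -3 = -2 + 3 = 1$)
$b \left(-12\right) w^{2}{\left(2 \right)} = 1 \left(-12\right) 0^{2} = \left(-12\right) 0 = 0$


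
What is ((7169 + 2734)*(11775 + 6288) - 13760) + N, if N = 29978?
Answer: 178894107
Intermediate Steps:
((7169 + 2734)*(11775 + 6288) - 13760) + N = ((7169 + 2734)*(11775 + 6288) - 13760) + 29978 = (9903*18063 - 13760) + 29978 = (178877889 - 13760) + 29978 = 178864129 + 29978 = 178894107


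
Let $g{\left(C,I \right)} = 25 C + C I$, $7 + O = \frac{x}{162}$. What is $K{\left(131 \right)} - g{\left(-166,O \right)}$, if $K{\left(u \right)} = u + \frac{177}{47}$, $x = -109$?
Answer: $\frac{11463161}{3807} \approx 3011.1$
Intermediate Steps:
$O = - \frac{1243}{162}$ ($O = -7 - \frac{109}{162} = - \frac{1243}{162} \approx -7.6728$)
$K{\left(u \right)} = \frac{177}{47} + u$ ($K{\left(u \right)} = u + 177 \cdot \frac{1}{47} = u + \frac{177}{47} = \frac{177}{47} + u$)
$K{\left(131 \right)} - g{\left(-166,O \right)} = \left(\frac{177}{47} + 131\right) - - 166 \left(25 - \frac{1243}{162}\right) = \frac{6334}{47} - \left(-166\right) \frac{2807}{162} = \frac{6334}{47} - - \frac{232981}{81} = \frac{6334}{47} + \frac{232981}{81} = \frac{11463161}{3807}$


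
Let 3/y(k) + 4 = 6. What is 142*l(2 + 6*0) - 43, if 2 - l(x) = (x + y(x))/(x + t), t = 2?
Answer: 467/4 ≈ 116.75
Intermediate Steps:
y(k) = 3/2 (y(k) = 3/(-4 + 6) = 3/2)
l(x) = 2 - (3/2 + x)/(2 + x) (l(x) = 2 - (x + 3/2)/(x + 2) = 2 - (3/2 + x)/(2 + x))
142*l(2 + 6*0) - 43 = 142*((5/2 + (2 + 6*0))/(2 + (2 + 6*0))) - 43 = 142*((5/2 + (2 + 0))/(2 + (2 + 0))) - 43 = 142*((5/2 + 2)/(2 + 2)) - 43 = 142*((9/2)/4) - 43 = 142*((¼)*(9/2)) - 43 = 142*(9/8) - 43 = 639/4 - 43 = 467/4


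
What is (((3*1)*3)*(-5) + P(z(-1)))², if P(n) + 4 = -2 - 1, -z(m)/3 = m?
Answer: 2704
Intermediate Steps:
z(m) = -3*m
P(n) = -7 (P(n) = -4 + (-2 - 1) = -4 - 3 = -7)
(((3*1)*3)*(-5) + P(z(-1)))² = (((3*1)*3)*(-5) - 7)² = ((3*3)*(-5) - 7)² = (9*(-5) - 7)² = (-45 - 7)² = (-52)² = 2704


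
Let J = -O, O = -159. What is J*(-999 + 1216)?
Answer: 34503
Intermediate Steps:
J = 159 (J = -1*(-159) = 159)
J*(-999 + 1216) = 159*(-999 + 1216) = 159*217 = 34503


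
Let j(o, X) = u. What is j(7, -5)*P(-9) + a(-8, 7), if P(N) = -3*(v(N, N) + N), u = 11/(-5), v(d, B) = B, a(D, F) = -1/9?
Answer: -5351/45 ≈ -118.91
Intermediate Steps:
a(D, F) = -1/9 (a(D, F) = -1*1/9 = -1/9)
u = -11/5 (u = 11*(-1/5) = -11/5 ≈ -2.2000)
j(o, X) = -11/5
P(N) = -6*N (P(N) = -3*(N + N) = -6*N)
j(7, -5)*P(-9) + a(-8, 7) = -(-66)*(-9)/5 - 1/9 = -11/5*54 - 1/9 = -594/5 - 1/9 = -5351/45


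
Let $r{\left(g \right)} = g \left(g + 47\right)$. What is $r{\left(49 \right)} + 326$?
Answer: $5030$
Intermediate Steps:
$r{\left(g \right)} = g \left(47 + g\right)$
$r{\left(49 \right)} + 326 = 49 \left(47 + 49\right) + 326 = 49 \cdot 96 + 326 = 4704 + 326 = 5030$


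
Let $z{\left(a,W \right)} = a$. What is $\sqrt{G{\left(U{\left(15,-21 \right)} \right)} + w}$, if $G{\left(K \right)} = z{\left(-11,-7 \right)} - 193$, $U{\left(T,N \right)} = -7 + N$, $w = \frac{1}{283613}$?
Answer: $\frac{i \sqrt{16409011805263}}{283613} \approx 14.283 i$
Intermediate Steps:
$w = \frac{1}{283613} \approx 3.5259 \cdot 10^{-6}$
$G{\left(K \right)} = -204$ ($G{\left(K \right)} = -11 - 193 = -204$)
$\sqrt{G{\left(U{\left(15,-21 \right)} \right)} + w} = \sqrt{-204 + \frac{1}{283613}} = \sqrt{- \frac{57857051}{283613}} = \frac{i \sqrt{16409011805263}}{283613}$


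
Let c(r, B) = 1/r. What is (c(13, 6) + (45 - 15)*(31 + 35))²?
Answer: 662599081/169 ≈ 3.9207e+6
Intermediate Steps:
(c(13, 6) + (45 - 15)*(31 + 35))² = (1/13 + (45 - 15)*(31 + 35))² = (1/13 + 30*66)² = (1/13 + 1980)² = (25741/13)² = 662599081/169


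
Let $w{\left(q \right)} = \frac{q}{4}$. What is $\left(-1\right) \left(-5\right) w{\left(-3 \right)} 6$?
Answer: $- \frac{45}{2} \approx -22.5$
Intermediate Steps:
$w{\left(q \right)} = \frac{q}{4}$ ($w{\left(q \right)} = q \frac{1}{4} = \frac{q}{4}$)
$\left(-1\right) \left(-5\right) w{\left(-3 \right)} 6 = \left(-1\right) \left(-5\right) \frac{1}{4} \left(-3\right) 6 = 5 \left(- \frac{3}{4}\right) 6 = \left(- \frac{15}{4}\right) 6 = - \frac{45}{2}$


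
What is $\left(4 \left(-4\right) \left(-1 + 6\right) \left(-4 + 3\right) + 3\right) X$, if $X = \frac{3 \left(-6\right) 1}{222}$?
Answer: $- \frac{249}{37} \approx -6.7297$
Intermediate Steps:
$X = - \frac{3}{37}$ ($X = \left(-18\right) 1 \cdot \frac{1}{222} = \left(-18\right) \frac{1}{222} = - \frac{3}{37} \approx -0.081081$)
$\left(4 \left(-4\right) \left(-1 + 6\right) \left(-4 + 3\right) + 3\right) X = \left(4 \left(-4\right) \left(-1 + 6\right) \left(-4 + 3\right) + 3\right) \left(- \frac{3}{37}\right) = \left(- 16 \cdot 5 \left(-1\right) + 3\right) \left(- \frac{3}{37}\right) = \left(\left(-16\right) \left(-5\right) + 3\right) \left(- \frac{3}{37}\right) = \left(80 + 3\right) \left(- \frac{3}{37}\right) = 83 \left(- \frac{3}{37}\right) = - \frac{249}{37}$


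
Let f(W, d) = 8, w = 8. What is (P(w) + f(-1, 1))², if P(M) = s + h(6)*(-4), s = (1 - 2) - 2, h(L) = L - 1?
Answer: 225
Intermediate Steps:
h(L) = -1 + L
s = -3 (s = -1 - 2 = -3)
P(M) = -23 (P(M) = -3 + (-1 + 6)*(-4) = -3 + 5*(-4) = -3 - 20 = -23)
(P(w) + f(-1, 1))² = (-23 + 8)² = (-15)² = 225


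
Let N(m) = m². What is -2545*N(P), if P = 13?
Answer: -430105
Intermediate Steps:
-2545*N(P) = -2545*13² = -2545*169 = -430105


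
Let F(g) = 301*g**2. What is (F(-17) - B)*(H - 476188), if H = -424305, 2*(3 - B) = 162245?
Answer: -302761054981/2 ≈ -1.5138e+11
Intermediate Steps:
B = -162239/2 (B = 3 - 1/2*162245 = 3 - 162245/2 = -162239/2 ≈ -81120.)
(F(-17) - B)*(H - 476188) = (301*(-17)**2 - 1*(-162239/2))*(-424305 - 476188) = (301*289 + 162239/2)*(-900493) = (86989 + 162239/2)*(-900493) = (336217/2)*(-900493) = -302761054981/2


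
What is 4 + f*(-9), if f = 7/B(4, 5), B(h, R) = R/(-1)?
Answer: 83/5 ≈ 16.600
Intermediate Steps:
B(h, R) = -R (B(h, R) = R*(-1) = -R)
f = -7/5 (f = 7/((-1*5)) = 7/(-5) = 7*(-1/5) = -7/5 ≈ -1.4000)
4 + f*(-9) = 4 - 7/5*(-9) = 4 + 63/5 = 83/5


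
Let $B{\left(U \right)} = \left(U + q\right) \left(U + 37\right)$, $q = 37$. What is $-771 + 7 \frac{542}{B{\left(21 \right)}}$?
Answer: $- \frac{1294925}{1682} \approx -769.87$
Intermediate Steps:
$B{\left(U \right)} = \left(37 + U\right)^{2}$ ($B{\left(U \right)} = \left(U + 37\right) \left(U + 37\right) = \left(37 + U\right) \left(37 + U\right) = \left(37 + U\right)^{2}$)
$-771 + 7 \frac{542}{B{\left(21 \right)}} = -771 + 7 \frac{542}{1369 + 21^{2} + 74 \cdot 21} = -771 + 7 \frac{542}{1369 + 441 + 1554} = -771 + 7 \cdot \frac{542}{3364} = -771 + 7 \cdot 542 \cdot \frac{1}{3364} = -771 + 7 \cdot \frac{271}{1682} = -771 + \frac{1897}{1682} = - \frac{1294925}{1682}$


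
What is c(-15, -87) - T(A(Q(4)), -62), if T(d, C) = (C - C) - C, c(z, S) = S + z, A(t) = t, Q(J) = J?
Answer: -164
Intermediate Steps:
T(d, C) = -C (T(d, C) = 0 - C = -C)
c(-15, -87) - T(A(Q(4)), -62) = (-87 - 15) - (-1)*(-62) = -102 - 1*62 = -102 - 62 = -164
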